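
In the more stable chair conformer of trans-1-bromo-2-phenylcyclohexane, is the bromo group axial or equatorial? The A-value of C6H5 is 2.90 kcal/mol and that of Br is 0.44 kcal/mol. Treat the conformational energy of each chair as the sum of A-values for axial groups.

equatorial

C1 and C2 have opposite parity, so for the trans isomer the two substituents are e,e in one chair and a,a in the other.
Chair I (phenyl axial, bromo axial): E = 3.34 kcal/mol.
Chair II (phenyl equatorial, bromo equatorial): E = 0.00 kcal/mol.
Chair II is the more stable (lower-energy) conformer, and in that chair the bromo group is equatorial.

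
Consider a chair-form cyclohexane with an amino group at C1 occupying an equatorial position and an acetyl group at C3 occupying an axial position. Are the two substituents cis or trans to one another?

C1 and C3 have the same parity, so their axial bonds point in the same direction.
With same-parity carbons, two substituents on the same face are both axial or both equatorial; opposite faces give one of each.
Here the groups are equatorial/axial → opposite face → trans.

trans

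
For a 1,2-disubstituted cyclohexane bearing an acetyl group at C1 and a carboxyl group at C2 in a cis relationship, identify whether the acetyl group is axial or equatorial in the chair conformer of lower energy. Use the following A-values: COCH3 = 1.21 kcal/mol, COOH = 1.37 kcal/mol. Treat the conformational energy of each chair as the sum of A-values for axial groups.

axial

C1 and C2 have opposite parity, so for the cis isomer the two substituents are one axial and one equatorial in each chair.
Chair I (acetyl axial, carboxyl equatorial): E = 1.21 kcal/mol.
Chair II (acetyl equatorial, carboxyl axial): E = 1.37 kcal/mol.
Chair I is the more stable (lower-energy) conformer, and in that chair the acetyl group is axial.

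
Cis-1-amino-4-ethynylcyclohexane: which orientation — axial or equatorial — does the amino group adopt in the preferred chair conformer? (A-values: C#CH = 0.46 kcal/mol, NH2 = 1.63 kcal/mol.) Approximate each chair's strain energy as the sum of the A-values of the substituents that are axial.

equatorial

C1 and C4 have opposite parity, so for the cis isomer the two substituents are one axial and one equatorial in each chair.
Chair I (ethynyl axial, amino equatorial): E = 0.46 kcal/mol.
Chair II (ethynyl equatorial, amino axial): E = 1.63 kcal/mol.
Chair I is the more stable (lower-energy) conformer, and in that chair the amino group is equatorial.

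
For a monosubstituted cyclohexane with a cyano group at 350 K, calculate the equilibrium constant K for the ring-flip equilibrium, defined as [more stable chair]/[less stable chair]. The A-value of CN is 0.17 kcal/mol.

K ≈ 1.28

One chair has the cyano group axial (E = 0.17 kcal/mol) and the other has it equatorial (E = 0).
ΔG = 0.17 kcal/mol between the two chairs.
K = exp(ΔG/RT) with R = 1.987×10⁻³ kcal mol⁻¹ K⁻¹ and T = 350 K gives K ≈ 1.28.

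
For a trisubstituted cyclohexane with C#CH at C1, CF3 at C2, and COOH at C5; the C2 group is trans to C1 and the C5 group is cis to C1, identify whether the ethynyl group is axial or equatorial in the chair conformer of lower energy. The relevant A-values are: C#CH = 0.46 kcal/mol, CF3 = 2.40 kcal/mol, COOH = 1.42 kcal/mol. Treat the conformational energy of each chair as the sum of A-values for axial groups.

equatorial

Chair I (ethynyl axial, trifluoromethyl axial, carboxyl axial): E = 4.28 kcal/mol.
Chair II (ethynyl equatorial, trifluoromethyl equatorial, carboxyl equatorial): E = 0.00 kcal/mol.
Chair II is the more stable (lower-energy) conformer, and in that chair the ethynyl group is equatorial.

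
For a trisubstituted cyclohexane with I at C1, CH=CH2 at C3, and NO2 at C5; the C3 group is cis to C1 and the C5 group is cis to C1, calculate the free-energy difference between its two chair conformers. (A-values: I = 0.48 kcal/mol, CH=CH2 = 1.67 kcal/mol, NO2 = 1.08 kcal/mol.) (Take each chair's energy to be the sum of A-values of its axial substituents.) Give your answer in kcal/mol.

Chair I (iodo axial, vinyl axial, nitro axial): E = 3.23 kcal/mol.
Chair II (iodo equatorial, vinyl equatorial, nitro equatorial): E = 0.00 kcal/mol.
ΔE = 3.23 − 0.00 = 3.23 kcal/mol; chair II is more stable.

3.23 kcal/mol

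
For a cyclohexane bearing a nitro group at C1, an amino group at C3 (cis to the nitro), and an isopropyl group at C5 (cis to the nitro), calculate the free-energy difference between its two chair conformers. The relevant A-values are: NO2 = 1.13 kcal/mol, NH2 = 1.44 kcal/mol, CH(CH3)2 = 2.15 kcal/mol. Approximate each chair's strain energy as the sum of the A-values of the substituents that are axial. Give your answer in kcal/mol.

4.72 kcal/mol

Chair I (nitro axial, amino axial, isopropyl axial): E = 4.72 kcal/mol.
Chair II (nitro equatorial, amino equatorial, isopropyl equatorial): E = 0.00 kcal/mol.
ΔE = 4.72 − 0.00 = 4.72 kcal/mol; chair II is more stable.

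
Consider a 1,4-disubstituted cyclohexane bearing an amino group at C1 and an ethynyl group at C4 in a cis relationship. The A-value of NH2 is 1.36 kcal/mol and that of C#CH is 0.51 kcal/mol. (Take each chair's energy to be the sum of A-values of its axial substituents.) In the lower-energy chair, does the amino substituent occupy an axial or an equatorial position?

equatorial

C1 and C4 have opposite parity, so for the cis isomer the two substituents are one axial and one equatorial in each chair.
Chair I (amino axial, ethynyl equatorial): E = 1.36 kcal/mol.
Chair II (amino equatorial, ethynyl axial): E = 0.51 kcal/mol.
Chair II is the more stable (lower-energy) conformer, and in that chair the amino group is equatorial.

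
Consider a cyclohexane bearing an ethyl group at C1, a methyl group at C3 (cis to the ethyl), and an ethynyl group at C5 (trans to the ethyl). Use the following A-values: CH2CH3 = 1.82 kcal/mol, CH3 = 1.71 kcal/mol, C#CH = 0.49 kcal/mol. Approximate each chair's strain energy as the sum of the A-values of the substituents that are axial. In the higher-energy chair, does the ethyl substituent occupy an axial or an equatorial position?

Chair I (ethyl axial, methyl axial, ethynyl equatorial): E = 3.53 kcal/mol.
Chair II (ethyl equatorial, methyl equatorial, ethynyl axial): E = 0.49 kcal/mol.
Chair I is the less stable (higher-energy) conformer, and in that chair the ethyl group is axial.

axial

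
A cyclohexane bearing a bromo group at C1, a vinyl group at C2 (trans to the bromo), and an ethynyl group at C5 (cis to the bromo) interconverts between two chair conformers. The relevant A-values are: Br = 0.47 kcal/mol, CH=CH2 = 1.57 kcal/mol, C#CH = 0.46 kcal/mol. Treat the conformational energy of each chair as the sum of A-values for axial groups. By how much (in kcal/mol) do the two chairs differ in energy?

2.50 kcal/mol

Chair I (bromo axial, vinyl axial, ethynyl axial): E = 2.50 kcal/mol.
Chair II (bromo equatorial, vinyl equatorial, ethynyl equatorial): E = 0.00 kcal/mol.
ΔE = 2.50 − 0.00 = 2.50 kcal/mol; chair II is more stable.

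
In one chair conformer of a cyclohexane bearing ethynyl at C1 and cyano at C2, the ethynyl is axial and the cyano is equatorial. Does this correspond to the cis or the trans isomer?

C1 and C2 have opposite parity, so their axial bonds point in opposite directions.
With opposite-parity carbons, two substituents on the same face are one axial and one equatorial; opposite faces give both axial or both equatorial.
Here the groups are axial/equatorial → same face → cis.

cis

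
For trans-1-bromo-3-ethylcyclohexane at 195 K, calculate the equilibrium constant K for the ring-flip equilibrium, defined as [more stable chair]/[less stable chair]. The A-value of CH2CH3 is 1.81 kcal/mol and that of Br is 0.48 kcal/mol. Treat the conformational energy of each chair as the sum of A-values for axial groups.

C1 and C3 have the same parity, so for the trans isomer the two substituents are one axial and one equatorial in each chair.
Chair I (ethyl axial, bromo equatorial): E = 1.81 kcal/mol; chair II (ethyl equatorial, bromo axial): E = 0.48 kcal/mol.
ΔG = 1.33 kcal/mol between the two chairs.
K = exp(ΔG/RT) with R = 1.987×10⁻³ kcal mol⁻¹ K⁻¹ and T = 195 K gives K ≈ 31.

K ≈ 31.0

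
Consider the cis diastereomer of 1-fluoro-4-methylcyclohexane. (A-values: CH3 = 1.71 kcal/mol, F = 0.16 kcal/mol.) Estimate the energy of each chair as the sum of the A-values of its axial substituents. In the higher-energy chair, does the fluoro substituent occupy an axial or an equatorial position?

equatorial

C1 and C4 have opposite parity, so for the cis isomer the two substituents are one axial and one equatorial in each chair.
Chair I (methyl axial, fluoro equatorial): E = 1.71 kcal/mol.
Chair II (methyl equatorial, fluoro axial): E = 0.16 kcal/mol.
Chair I is the less stable (higher-energy) conformer, and in that chair the fluoro group is equatorial.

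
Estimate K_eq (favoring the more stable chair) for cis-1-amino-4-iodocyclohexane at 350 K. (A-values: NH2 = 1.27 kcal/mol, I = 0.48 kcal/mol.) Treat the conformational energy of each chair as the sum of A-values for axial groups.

K ≈ 3.11

C1 and C4 have opposite parity, so for the cis isomer the two substituents are one axial and one equatorial in each chair.
Chair I (amino axial, iodo equatorial): E = 1.27 kcal/mol; chair II (amino equatorial, iodo axial): E = 0.48 kcal/mol.
ΔG = 0.79 kcal/mol between the two chairs.
K = exp(ΔG/RT) with R = 1.987×10⁻³ kcal mol⁻¹ K⁻¹ and T = 350 K gives K ≈ 3.11.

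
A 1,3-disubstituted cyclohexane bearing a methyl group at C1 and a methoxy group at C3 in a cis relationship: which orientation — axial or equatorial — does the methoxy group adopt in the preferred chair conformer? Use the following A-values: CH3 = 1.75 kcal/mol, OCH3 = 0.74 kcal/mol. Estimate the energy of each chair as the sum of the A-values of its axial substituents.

C1 and C3 have the same parity, so for the cis isomer the two substituents are e,e in one chair and a,a in the other.
Chair I (methyl axial, methoxy axial): E = 2.49 kcal/mol.
Chair II (methyl equatorial, methoxy equatorial): E = 0.00 kcal/mol.
Chair II is the more stable (lower-energy) conformer, and in that chair the methoxy group is equatorial.

equatorial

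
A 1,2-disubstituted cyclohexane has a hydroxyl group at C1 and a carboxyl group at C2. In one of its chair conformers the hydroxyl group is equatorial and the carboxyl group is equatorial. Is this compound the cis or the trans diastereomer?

C1 and C2 have opposite parity, so their axial bonds point in opposite directions.
With opposite-parity carbons, two substituents on the same face are one axial and one equatorial; opposite faces give both axial or both equatorial.
Here the groups are equatorial/equatorial → opposite face → trans.

trans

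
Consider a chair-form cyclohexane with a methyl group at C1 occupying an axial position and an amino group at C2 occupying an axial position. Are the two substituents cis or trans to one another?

trans

C1 and C2 have opposite parity, so their axial bonds point in opposite directions.
With opposite-parity carbons, two substituents on the same face are one axial and one equatorial; opposite faces give both axial or both equatorial.
Here the groups are axial/axial → opposite face → trans.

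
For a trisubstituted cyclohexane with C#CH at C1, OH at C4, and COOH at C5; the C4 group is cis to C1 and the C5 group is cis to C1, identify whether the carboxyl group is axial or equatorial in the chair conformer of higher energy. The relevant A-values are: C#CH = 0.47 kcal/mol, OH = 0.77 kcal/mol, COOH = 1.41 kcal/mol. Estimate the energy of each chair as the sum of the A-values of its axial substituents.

axial

Chair I (ethynyl axial, hydroxyl equatorial, carboxyl axial): E = 1.88 kcal/mol.
Chair II (ethynyl equatorial, hydroxyl axial, carboxyl equatorial): E = 0.77 kcal/mol.
Chair I is the less stable (higher-energy) conformer, and in that chair the carboxyl group is axial.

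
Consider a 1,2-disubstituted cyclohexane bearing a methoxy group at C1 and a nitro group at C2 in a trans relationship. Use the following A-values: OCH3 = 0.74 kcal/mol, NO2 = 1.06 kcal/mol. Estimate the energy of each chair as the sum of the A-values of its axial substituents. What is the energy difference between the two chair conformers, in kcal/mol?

1.80 kcal/mol

C1 and C2 have opposite parity, so for the trans isomer the two substituents are e,e in one chair and a,a in the other.
Chair I (methoxy axial, nitro axial): E = 1.80 kcal/mol.
Chair II (methoxy equatorial, nitro equatorial): E = 0.00 kcal/mol.
ΔE = 1.80 − 0.00 = 1.80 kcal/mol; chair II is more stable.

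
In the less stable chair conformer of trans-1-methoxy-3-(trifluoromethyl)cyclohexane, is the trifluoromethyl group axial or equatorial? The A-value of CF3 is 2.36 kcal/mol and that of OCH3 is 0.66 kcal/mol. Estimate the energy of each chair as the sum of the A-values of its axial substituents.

C1 and C3 have the same parity, so for the trans isomer the two substituents are one axial and one equatorial in each chair.
Chair I (trifluoromethyl axial, methoxy equatorial): E = 2.36 kcal/mol.
Chair II (trifluoromethyl equatorial, methoxy axial): E = 0.66 kcal/mol.
Chair I is the less stable (higher-energy) conformer, and in that chair the trifluoromethyl group is axial.

axial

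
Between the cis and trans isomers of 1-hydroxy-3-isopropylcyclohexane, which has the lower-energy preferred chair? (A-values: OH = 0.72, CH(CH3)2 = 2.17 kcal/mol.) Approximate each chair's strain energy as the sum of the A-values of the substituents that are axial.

cis

At 1,3 positions (parity same): cis → (e,e or a,a); trans → (a,e or e,a).
Best chair for cis: E = 0.00 kcal/mol; best chair for trans: E = 0.72 kcal/mol.
The cis isomer is lower by 0.72 kcal/mol.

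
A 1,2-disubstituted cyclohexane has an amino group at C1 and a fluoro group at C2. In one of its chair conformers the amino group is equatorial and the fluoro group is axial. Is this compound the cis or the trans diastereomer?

C1 and C2 have opposite parity, so their axial bonds point in opposite directions.
With opposite-parity carbons, two substituents on the same face are one axial and one equatorial; opposite faces give both axial or both equatorial.
Here the groups are equatorial/axial → same face → cis.

cis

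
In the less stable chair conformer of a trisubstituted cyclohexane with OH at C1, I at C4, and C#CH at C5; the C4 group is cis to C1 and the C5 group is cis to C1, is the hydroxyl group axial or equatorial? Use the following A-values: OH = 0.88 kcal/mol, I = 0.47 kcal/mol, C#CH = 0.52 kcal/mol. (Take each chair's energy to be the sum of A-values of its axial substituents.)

Chair I (hydroxyl axial, iodo equatorial, ethynyl axial): E = 1.40 kcal/mol.
Chair II (hydroxyl equatorial, iodo axial, ethynyl equatorial): E = 0.47 kcal/mol.
Chair I is the less stable (higher-energy) conformer, and in that chair the hydroxyl group is axial.

axial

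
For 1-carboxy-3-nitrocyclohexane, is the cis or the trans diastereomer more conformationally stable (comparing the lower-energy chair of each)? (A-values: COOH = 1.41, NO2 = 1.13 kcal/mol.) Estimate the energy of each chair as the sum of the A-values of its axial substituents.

cis

At 1,3 positions (parity same): cis → (e,e or a,a); trans → (a,e or e,a).
Best chair for cis: E = 0.00 kcal/mol; best chair for trans: E = 1.13 kcal/mol.
The cis isomer is lower by 1.13 kcal/mol.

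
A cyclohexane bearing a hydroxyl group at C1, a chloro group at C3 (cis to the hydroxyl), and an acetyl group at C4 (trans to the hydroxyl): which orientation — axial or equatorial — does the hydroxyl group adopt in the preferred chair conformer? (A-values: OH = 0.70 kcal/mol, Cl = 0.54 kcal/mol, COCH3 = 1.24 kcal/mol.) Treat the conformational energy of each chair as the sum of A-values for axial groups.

Chair I (hydroxyl axial, chloro axial, acetyl axial): E = 2.48 kcal/mol.
Chair II (hydroxyl equatorial, chloro equatorial, acetyl equatorial): E = 0.00 kcal/mol.
Chair II is the more stable (lower-energy) conformer, and in that chair the hydroxyl group is equatorial.

equatorial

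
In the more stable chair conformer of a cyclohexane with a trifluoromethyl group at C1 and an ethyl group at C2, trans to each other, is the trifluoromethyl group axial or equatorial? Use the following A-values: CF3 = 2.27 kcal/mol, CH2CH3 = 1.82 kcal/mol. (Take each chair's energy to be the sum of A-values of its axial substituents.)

C1 and C2 have opposite parity, so for the trans isomer the two substituents are e,e in one chair and a,a in the other.
Chair I (trifluoromethyl axial, ethyl axial): E = 4.09 kcal/mol.
Chair II (trifluoromethyl equatorial, ethyl equatorial): E = 0.00 kcal/mol.
Chair II is the more stable (lower-energy) conformer, and in that chair the trifluoromethyl group is equatorial.

equatorial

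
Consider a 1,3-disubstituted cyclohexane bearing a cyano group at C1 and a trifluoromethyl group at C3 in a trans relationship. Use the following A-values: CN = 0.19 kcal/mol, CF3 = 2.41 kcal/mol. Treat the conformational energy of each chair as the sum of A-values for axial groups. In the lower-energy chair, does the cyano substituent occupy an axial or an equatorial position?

C1 and C3 have the same parity, so for the trans isomer the two substituents are one axial and one equatorial in each chair.
Chair I (cyano axial, trifluoromethyl equatorial): E = 0.19 kcal/mol.
Chair II (cyano equatorial, trifluoromethyl axial): E = 2.41 kcal/mol.
Chair I is the more stable (lower-energy) conformer, and in that chair the cyano group is axial.

axial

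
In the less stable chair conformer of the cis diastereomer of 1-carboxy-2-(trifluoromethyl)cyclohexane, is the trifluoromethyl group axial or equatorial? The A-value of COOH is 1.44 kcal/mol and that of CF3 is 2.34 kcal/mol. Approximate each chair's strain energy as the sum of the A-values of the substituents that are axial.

C1 and C2 have opposite parity, so for the cis isomer the two substituents are one axial and one equatorial in each chair.
Chair I (carboxyl axial, trifluoromethyl equatorial): E = 1.44 kcal/mol.
Chair II (carboxyl equatorial, trifluoromethyl axial): E = 2.34 kcal/mol.
Chair II is the less stable (higher-energy) conformer, and in that chair the trifluoromethyl group is axial.

axial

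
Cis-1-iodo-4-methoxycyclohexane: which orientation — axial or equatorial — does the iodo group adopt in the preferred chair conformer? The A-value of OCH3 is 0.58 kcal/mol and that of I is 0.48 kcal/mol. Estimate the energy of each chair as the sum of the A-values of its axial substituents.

C1 and C4 have opposite parity, so for the cis isomer the two substituents are one axial and one equatorial in each chair.
Chair I (methoxy axial, iodo equatorial): E = 0.58 kcal/mol.
Chair II (methoxy equatorial, iodo axial): E = 0.48 kcal/mol.
Chair II is the more stable (lower-energy) conformer, and in that chair the iodo group is axial.

axial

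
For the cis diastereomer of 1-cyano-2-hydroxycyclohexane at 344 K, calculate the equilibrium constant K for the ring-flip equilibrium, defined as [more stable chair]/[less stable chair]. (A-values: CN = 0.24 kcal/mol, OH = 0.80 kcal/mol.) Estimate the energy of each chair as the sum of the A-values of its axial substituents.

C1 and C2 have opposite parity, so for the cis isomer the two substituents are one axial and one equatorial in each chair.
Chair I (cyano axial, hydroxyl equatorial): E = 0.24 kcal/mol; chair II (cyano equatorial, hydroxyl axial): E = 0.80 kcal/mol.
ΔG = 0.56 kcal/mol between the two chairs.
K = exp(ΔG/RT) with R = 1.987×10⁻³ kcal mol⁻¹ K⁻¹ and T = 344 K gives K ≈ 2.27.

K ≈ 2.27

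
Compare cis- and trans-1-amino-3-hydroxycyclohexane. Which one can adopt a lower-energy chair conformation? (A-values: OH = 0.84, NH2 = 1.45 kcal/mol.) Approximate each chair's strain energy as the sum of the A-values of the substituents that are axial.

cis

At 1,3 positions (parity same): cis → (e,e or a,a); trans → (a,e or e,a).
Best chair for cis: E = 0.00 kcal/mol; best chair for trans: E = 0.84 kcal/mol.
The cis isomer is lower by 0.84 kcal/mol.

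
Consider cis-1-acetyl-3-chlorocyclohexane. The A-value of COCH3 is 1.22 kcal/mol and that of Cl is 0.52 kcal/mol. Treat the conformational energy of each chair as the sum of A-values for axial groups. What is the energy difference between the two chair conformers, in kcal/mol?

C1 and C3 have the same parity, so for the cis isomer the two substituents are e,e in one chair and a,a in the other.
Chair I (acetyl axial, chloro axial): E = 1.74 kcal/mol.
Chair II (acetyl equatorial, chloro equatorial): E = 0.00 kcal/mol.
ΔE = 1.74 − 0.00 = 1.74 kcal/mol; chair II is more stable.

1.74 kcal/mol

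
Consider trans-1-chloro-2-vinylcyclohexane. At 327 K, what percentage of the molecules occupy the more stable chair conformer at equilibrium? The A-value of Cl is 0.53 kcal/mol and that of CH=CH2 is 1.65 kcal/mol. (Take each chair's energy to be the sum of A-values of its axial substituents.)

96.6%

C1 and C2 have opposite parity, so for the trans isomer the two substituents are e,e in one chair and a,a in the other.
Chair I (chloro axial, vinyl axial): E = 2.18 kcal/mol; chair II (chloro equatorial, vinyl equatorial): E = 0.00 kcal/mol.
ΔG = 2.18 kcal/mol between the two chairs.
K = exp(ΔG/RT) with R = 1.987×10⁻³ kcal mol⁻¹ K⁻¹ and T = 327 K gives K ≈ 28.6.
Fraction in the lower-energy chair = K/(K+1) = 96.6%.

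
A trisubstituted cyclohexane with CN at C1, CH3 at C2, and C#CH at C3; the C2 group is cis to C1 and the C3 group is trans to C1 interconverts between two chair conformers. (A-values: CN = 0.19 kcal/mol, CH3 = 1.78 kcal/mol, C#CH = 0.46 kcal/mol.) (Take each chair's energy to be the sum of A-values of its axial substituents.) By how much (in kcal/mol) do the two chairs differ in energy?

Chair I (cyano axial, methyl equatorial, ethynyl equatorial): E = 0.19 kcal/mol.
Chair II (cyano equatorial, methyl axial, ethynyl axial): E = 2.24 kcal/mol.
ΔE = 2.24 − 0.19 = 2.05 kcal/mol; chair I is more stable.

2.05 kcal/mol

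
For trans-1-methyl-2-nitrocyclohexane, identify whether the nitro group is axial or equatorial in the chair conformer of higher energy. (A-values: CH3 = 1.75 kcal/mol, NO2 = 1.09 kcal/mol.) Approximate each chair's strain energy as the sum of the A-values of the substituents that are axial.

C1 and C2 have opposite parity, so for the trans isomer the two substituents are e,e in one chair and a,a in the other.
Chair I (methyl axial, nitro axial): E = 2.84 kcal/mol.
Chair II (methyl equatorial, nitro equatorial): E = 0.00 kcal/mol.
Chair I is the less stable (higher-energy) conformer, and in that chair the nitro group is axial.

axial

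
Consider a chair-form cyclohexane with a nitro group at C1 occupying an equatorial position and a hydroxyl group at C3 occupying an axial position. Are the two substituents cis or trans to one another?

trans

C1 and C3 have the same parity, so their axial bonds point in the same direction.
With same-parity carbons, two substituents on the same face are both axial or both equatorial; opposite faces give one of each.
Here the groups are equatorial/axial → opposite face → trans.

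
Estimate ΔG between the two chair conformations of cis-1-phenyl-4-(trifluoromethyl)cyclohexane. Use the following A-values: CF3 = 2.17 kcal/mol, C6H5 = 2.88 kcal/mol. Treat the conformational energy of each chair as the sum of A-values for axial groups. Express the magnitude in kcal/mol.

0.71 kcal/mol

C1 and C4 have opposite parity, so for the cis isomer the two substituents are one axial and one equatorial in each chair.
Chair I (trifluoromethyl axial, phenyl equatorial): E = 2.17 kcal/mol.
Chair II (trifluoromethyl equatorial, phenyl axial): E = 2.88 kcal/mol.
ΔE = 2.88 − 2.17 = 0.71 kcal/mol; chair I is more stable.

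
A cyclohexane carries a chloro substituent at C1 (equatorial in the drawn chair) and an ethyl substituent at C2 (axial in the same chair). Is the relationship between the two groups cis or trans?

C1 and C2 have opposite parity, so their axial bonds point in opposite directions.
With opposite-parity carbons, two substituents on the same face are one axial and one equatorial; opposite faces give both axial or both equatorial.
Here the groups are equatorial/axial → same face → cis.

cis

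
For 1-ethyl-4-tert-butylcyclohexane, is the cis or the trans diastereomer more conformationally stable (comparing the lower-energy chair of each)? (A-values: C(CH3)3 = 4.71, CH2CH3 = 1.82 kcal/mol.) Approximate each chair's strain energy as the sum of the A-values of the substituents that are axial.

At 1,4 positions (parity opposite): cis → (a,e or e,a); trans → (e,e or a,a).
Best chair for cis: E = 1.82 kcal/mol; best chair for trans: E = 0.00 kcal/mol.
The trans isomer is lower by 1.82 kcal/mol.

trans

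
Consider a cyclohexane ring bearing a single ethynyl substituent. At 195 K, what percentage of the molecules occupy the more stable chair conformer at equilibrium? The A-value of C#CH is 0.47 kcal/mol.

77.1%

One chair has the ethynyl group axial (E = 0.47 kcal/mol) and the other has it equatorial (E = 0).
ΔG = 0.47 kcal/mol between the two chairs.
K = exp(ΔG/RT) with R = 1.987×10⁻³ kcal mol⁻¹ K⁻¹ and T = 195 K gives K ≈ 3.36.
Fraction in the lower-energy chair = K/(K+1) = 77.1%.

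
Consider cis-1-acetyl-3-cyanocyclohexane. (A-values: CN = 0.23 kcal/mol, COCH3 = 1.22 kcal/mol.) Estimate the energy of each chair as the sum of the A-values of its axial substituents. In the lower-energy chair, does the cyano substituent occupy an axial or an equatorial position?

C1 and C3 have the same parity, so for the cis isomer the two substituents are e,e in one chair and a,a in the other.
Chair I (cyano axial, acetyl axial): E = 1.45 kcal/mol.
Chair II (cyano equatorial, acetyl equatorial): E = 0.00 kcal/mol.
Chair II is the more stable (lower-energy) conformer, and in that chair the cyano group is equatorial.

equatorial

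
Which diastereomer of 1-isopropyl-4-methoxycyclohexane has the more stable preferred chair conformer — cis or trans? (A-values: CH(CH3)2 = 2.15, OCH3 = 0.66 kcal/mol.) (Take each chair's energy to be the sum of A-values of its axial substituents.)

trans

At 1,4 positions (parity opposite): cis → (a,e or e,a); trans → (e,e or a,a).
Best chair for cis: E = 0.66 kcal/mol; best chair for trans: E = 0.00 kcal/mol.
The trans isomer is lower by 0.66 kcal/mol.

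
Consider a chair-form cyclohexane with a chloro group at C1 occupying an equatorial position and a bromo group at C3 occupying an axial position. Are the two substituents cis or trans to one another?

C1 and C3 have the same parity, so their axial bonds point in the same direction.
With same-parity carbons, two substituents on the same face are both axial or both equatorial; opposite faces give one of each.
Here the groups are equatorial/axial → opposite face → trans.

trans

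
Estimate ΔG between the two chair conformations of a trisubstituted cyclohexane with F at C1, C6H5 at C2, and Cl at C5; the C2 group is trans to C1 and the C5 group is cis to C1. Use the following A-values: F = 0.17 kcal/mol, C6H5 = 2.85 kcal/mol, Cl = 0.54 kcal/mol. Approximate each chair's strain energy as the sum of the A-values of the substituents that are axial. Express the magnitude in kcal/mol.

3.56 kcal/mol

Chair I (fluoro axial, phenyl axial, chloro axial): E = 3.56 kcal/mol.
Chair II (fluoro equatorial, phenyl equatorial, chloro equatorial): E = 0.00 kcal/mol.
ΔE = 3.56 − 0.00 = 3.56 kcal/mol; chair II is more stable.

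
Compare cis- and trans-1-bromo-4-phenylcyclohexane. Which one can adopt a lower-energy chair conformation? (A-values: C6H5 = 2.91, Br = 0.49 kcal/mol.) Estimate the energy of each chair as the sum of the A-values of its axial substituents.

At 1,4 positions (parity opposite): cis → (a,e or e,a); trans → (e,e or a,a).
Best chair for cis: E = 0.49 kcal/mol; best chair for trans: E = 0.00 kcal/mol.
The trans isomer is lower by 0.49 kcal/mol.

trans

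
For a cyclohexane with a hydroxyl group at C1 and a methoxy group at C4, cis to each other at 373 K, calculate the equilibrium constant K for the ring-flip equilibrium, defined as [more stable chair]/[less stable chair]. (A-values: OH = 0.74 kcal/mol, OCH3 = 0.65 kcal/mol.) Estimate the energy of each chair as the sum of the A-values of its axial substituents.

C1 and C4 have opposite parity, so for the cis isomer the two substituents are one axial and one equatorial in each chair.
Chair I (hydroxyl axial, methoxy equatorial): E = 0.74 kcal/mol; chair II (hydroxyl equatorial, methoxy axial): E = 0.65 kcal/mol.
ΔG = 0.09 kcal/mol between the two chairs.
K = exp(ΔG/RT) with R = 1.987×10⁻³ kcal mol⁻¹ K⁻¹ and T = 373 K gives K ≈ 1.13.

K ≈ 1.13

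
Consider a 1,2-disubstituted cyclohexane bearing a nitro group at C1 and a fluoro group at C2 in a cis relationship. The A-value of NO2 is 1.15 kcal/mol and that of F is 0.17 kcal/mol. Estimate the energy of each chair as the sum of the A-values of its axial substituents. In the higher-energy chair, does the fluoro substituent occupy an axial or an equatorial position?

C1 and C2 have opposite parity, so for the cis isomer the two substituents are one axial and one equatorial in each chair.
Chair I (nitro axial, fluoro equatorial): E = 1.15 kcal/mol.
Chair II (nitro equatorial, fluoro axial): E = 0.17 kcal/mol.
Chair I is the less stable (higher-energy) conformer, and in that chair the fluoro group is equatorial.

equatorial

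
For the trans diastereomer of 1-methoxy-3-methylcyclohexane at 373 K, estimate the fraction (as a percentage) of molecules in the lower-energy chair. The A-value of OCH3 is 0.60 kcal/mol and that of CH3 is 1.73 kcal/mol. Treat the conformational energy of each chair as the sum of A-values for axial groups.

C1 and C3 have the same parity, so for the trans isomer the two substituents are one axial and one equatorial in each chair.
Chair I (methoxy axial, methyl equatorial): E = 0.60 kcal/mol; chair II (methoxy equatorial, methyl axial): E = 1.73 kcal/mol.
ΔG = 1.13 kcal/mol between the two chairs.
K = exp(ΔG/RT) with R = 1.987×10⁻³ kcal mol⁻¹ K⁻¹ and T = 373 K gives K ≈ 4.59.
Fraction in the lower-energy chair = K/(K+1) = 82.1%.

82.1%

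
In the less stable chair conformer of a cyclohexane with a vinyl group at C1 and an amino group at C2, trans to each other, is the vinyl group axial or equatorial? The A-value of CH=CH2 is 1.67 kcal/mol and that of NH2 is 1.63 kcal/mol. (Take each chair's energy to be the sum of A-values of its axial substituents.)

axial

C1 and C2 have opposite parity, so for the trans isomer the two substituents are e,e in one chair and a,a in the other.
Chair I (vinyl axial, amino axial): E = 3.30 kcal/mol.
Chair II (vinyl equatorial, amino equatorial): E = 0.00 kcal/mol.
Chair I is the less stable (higher-energy) conformer, and in that chair the vinyl group is axial.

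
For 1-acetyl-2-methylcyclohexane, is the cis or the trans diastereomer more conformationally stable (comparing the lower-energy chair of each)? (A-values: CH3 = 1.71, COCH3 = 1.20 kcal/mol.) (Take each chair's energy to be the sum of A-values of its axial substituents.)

trans

At 1,2 positions (parity opposite): cis → (a,e or e,a); trans → (e,e or a,a).
Best chair for cis: E = 1.20 kcal/mol; best chair for trans: E = 0.00 kcal/mol.
The trans isomer is lower by 1.20 kcal/mol.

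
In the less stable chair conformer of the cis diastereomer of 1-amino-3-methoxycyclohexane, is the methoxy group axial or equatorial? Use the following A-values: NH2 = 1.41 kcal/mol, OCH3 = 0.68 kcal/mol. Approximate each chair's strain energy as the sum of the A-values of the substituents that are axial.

axial

C1 and C3 have the same parity, so for the cis isomer the two substituents are e,e in one chair and a,a in the other.
Chair I (amino axial, methoxy axial): E = 2.09 kcal/mol.
Chair II (amino equatorial, methoxy equatorial): E = 0.00 kcal/mol.
Chair I is the less stable (higher-energy) conformer, and in that chair the methoxy group is axial.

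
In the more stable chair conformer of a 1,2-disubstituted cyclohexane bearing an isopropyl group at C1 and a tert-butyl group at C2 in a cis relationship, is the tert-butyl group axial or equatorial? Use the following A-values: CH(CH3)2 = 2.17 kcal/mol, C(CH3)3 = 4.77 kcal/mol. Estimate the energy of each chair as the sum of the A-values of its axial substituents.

equatorial

C1 and C2 have opposite parity, so for the cis isomer the two substituents are one axial and one equatorial in each chair.
Chair I (isopropyl axial, tert-butyl equatorial): E = 2.17 kcal/mol.
Chair II (isopropyl equatorial, tert-butyl axial): E = 4.77 kcal/mol.
Chair I is the more stable (lower-energy) conformer, and in that chair the tert-butyl group is equatorial.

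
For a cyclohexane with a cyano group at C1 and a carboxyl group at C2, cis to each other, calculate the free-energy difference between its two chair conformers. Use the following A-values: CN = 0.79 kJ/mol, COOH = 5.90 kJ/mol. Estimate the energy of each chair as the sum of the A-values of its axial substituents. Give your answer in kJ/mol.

C1 and C2 have opposite parity, so for the cis isomer the two substituents are one axial and one equatorial in each chair.
Chair I (cyano axial, carboxyl equatorial): E = 0.79 kJ/mol.
Chair II (cyano equatorial, carboxyl axial): E = 5.90 kJ/mol.
ΔE = 5.90 − 0.79 = 5.11 kJ/mol; chair I is more stable.

5.11 kJ/mol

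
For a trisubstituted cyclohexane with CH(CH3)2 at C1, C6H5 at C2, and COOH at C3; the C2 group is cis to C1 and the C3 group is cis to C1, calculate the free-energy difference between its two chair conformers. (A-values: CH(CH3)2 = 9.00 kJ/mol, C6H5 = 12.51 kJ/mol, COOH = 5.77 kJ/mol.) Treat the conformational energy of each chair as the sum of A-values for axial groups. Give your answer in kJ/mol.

2.26 kJ/mol

Chair I (isopropyl axial, phenyl equatorial, carboxyl axial): E = 14.77 kJ/mol.
Chair II (isopropyl equatorial, phenyl axial, carboxyl equatorial): E = 12.51 kJ/mol.
ΔE = 14.77 − 12.51 = 2.26 kJ/mol; chair II is more stable.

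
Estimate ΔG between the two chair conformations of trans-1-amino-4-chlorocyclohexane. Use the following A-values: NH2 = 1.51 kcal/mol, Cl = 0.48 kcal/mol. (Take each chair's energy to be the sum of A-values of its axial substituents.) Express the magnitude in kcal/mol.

1.99 kcal/mol

C1 and C4 have opposite parity, so for the trans isomer the two substituents are e,e in one chair and a,a in the other.
Chair I (amino axial, chloro axial): E = 1.99 kcal/mol.
Chair II (amino equatorial, chloro equatorial): E = 0.00 kcal/mol.
ΔE = 1.99 − 0.00 = 1.99 kcal/mol; chair II is more stable.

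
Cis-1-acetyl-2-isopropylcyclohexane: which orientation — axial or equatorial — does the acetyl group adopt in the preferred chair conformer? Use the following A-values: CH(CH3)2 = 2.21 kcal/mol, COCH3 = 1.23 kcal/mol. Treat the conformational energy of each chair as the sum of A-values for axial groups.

C1 and C2 have opposite parity, so for the cis isomer the two substituents are one axial and one equatorial in each chair.
Chair I (isopropyl axial, acetyl equatorial): E = 2.21 kcal/mol.
Chair II (isopropyl equatorial, acetyl axial): E = 1.23 kcal/mol.
Chair II is the more stable (lower-energy) conformer, and in that chair the acetyl group is axial.

axial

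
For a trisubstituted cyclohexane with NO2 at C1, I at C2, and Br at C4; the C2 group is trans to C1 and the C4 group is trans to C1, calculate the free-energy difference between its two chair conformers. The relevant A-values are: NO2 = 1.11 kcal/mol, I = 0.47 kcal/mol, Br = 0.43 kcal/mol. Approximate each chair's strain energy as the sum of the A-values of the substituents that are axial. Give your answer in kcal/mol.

2.01 kcal/mol

Chair I (nitro axial, iodo axial, bromo axial): E = 2.01 kcal/mol.
Chair II (nitro equatorial, iodo equatorial, bromo equatorial): E = 0.00 kcal/mol.
ΔE = 2.01 − 0.00 = 2.01 kcal/mol; chair II is more stable.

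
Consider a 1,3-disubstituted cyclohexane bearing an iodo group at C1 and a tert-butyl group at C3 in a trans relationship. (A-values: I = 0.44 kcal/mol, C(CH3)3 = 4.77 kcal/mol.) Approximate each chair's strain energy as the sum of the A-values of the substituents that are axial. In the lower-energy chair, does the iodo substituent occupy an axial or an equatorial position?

C1 and C3 have the same parity, so for the trans isomer the two substituents are one axial and one equatorial in each chair.
Chair I (iodo axial, tert-butyl equatorial): E = 0.44 kcal/mol.
Chair II (iodo equatorial, tert-butyl axial): E = 4.77 kcal/mol.
Chair I is the more stable (lower-energy) conformer, and in that chair the iodo group is axial.

axial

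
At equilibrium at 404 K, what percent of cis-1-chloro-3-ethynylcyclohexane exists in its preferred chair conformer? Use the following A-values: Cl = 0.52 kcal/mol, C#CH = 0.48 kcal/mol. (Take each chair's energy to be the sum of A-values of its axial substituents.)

77.7%

C1 and C3 have the same parity, so for the cis isomer the two substituents are e,e in one chair and a,a in the other.
Chair I (chloro axial, ethynyl axial): E = 1.00 kcal/mol; chair II (chloro equatorial, ethynyl equatorial): E = 0.00 kcal/mol.
ΔG = 1.00 kcal/mol between the two chairs.
K = exp(ΔG/RT) with R = 1.987×10⁻³ kcal mol⁻¹ K⁻¹ and T = 404 K gives K ≈ 3.48.
Fraction in the lower-energy chair = K/(K+1) = 77.7%.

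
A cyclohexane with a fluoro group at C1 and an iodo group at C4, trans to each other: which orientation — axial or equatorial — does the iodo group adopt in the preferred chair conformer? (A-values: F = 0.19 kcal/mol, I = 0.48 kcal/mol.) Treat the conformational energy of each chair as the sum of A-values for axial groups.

C1 and C4 have opposite parity, so for the trans isomer the two substituents are e,e in one chair and a,a in the other.
Chair I (fluoro axial, iodo axial): E = 0.67 kcal/mol.
Chair II (fluoro equatorial, iodo equatorial): E = 0.00 kcal/mol.
Chair II is the more stable (lower-energy) conformer, and in that chair the iodo group is equatorial.

equatorial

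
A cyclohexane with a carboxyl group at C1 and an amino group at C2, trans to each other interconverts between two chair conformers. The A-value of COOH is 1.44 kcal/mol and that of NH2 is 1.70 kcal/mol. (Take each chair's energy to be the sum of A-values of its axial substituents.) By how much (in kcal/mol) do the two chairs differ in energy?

3.14 kcal/mol

C1 and C2 have opposite parity, so for the trans isomer the two substituents are e,e in one chair and a,a in the other.
Chair I (carboxyl axial, amino axial): E = 3.14 kcal/mol.
Chair II (carboxyl equatorial, amino equatorial): E = 0.00 kcal/mol.
ΔE = 3.14 − 0.00 = 3.14 kcal/mol; chair II is more stable.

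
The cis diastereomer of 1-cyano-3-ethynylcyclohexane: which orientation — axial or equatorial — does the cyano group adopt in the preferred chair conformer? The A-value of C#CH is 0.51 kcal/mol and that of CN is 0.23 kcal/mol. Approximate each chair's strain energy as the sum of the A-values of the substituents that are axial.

C1 and C3 have the same parity, so for the cis isomer the two substituents are e,e in one chair and a,a in the other.
Chair I (ethynyl axial, cyano axial): E = 0.74 kcal/mol.
Chair II (ethynyl equatorial, cyano equatorial): E = 0.00 kcal/mol.
Chair II is the more stable (lower-energy) conformer, and in that chair the cyano group is equatorial.

equatorial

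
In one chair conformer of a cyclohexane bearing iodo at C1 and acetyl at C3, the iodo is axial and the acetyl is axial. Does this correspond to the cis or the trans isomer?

C1 and C3 have the same parity, so their axial bonds point in the same direction.
With same-parity carbons, two substituents on the same face are both axial or both equatorial; opposite faces give one of each.
Here the groups are axial/axial → same face → cis.

cis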